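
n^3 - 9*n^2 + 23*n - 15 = (n - 5)*(n - 3)*(n - 1)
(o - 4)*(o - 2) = o^2 - 6*o + 8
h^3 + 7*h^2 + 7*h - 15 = (h - 1)*(h + 3)*(h + 5)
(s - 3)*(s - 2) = s^2 - 5*s + 6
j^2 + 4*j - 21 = (j - 3)*(j + 7)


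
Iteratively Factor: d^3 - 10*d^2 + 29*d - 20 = (d - 4)*(d^2 - 6*d + 5) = (d - 5)*(d - 4)*(d - 1)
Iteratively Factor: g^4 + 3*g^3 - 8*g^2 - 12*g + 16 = (g + 2)*(g^3 + g^2 - 10*g + 8) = (g - 2)*(g + 2)*(g^2 + 3*g - 4) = (g - 2)*(g - 1)*(g + 2)*(g + 4)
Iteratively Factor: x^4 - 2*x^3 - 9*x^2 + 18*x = (x + 3)*(x^3 - 5*x^2 + 6*x) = (x - 2)*(x + 3)*(x^2 - 3*x) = x*(x - 2)*(x + 3)*(x - 3)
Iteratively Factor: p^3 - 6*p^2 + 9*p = (p - 3)*(p^2 - 3*p) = p*(p - 3)*(p - 3)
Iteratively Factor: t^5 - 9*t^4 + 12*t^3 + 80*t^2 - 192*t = (t - 4)*(t^4 - 5*t^3 - 8*t^2 + 48*t) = (t - 4)^2*(t^3 - t^2 - 12*t) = t*(t - 4)^2*(t^2 - t - 12) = t*(t - 4)^3*(t + 3)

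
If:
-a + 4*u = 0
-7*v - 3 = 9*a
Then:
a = -7*v/9 - 1/3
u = -7*v/36 - 1/12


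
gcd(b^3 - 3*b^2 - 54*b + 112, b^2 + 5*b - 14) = b^2 + 5*b - 14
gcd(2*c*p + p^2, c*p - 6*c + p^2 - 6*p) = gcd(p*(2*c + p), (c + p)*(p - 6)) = 1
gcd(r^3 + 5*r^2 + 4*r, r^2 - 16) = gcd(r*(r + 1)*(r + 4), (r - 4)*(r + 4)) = r + 4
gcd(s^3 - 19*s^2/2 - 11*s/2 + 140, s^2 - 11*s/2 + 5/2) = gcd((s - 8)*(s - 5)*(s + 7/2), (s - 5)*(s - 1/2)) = s - 5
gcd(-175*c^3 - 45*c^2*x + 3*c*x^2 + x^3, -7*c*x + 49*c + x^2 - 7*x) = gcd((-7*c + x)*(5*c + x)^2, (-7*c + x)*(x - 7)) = -7*c + x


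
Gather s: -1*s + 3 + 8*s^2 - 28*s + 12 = 8*s^2 - 29*s + 15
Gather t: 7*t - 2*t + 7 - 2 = 5*t + 5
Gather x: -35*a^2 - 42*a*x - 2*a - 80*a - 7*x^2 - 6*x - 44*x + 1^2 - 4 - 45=-35*a^2 - 82*a - 7*x^2 + x*(-42*a - 50) - 48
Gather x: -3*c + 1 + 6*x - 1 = -3*c + 6*x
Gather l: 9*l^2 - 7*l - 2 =9*l^2 - 7*l - 2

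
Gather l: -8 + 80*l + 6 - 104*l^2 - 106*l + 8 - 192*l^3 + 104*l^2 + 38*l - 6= -192*l^3 + 12*l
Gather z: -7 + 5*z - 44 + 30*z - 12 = 35*z - 63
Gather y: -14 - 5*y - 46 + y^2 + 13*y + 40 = y^2 + 8*y - 20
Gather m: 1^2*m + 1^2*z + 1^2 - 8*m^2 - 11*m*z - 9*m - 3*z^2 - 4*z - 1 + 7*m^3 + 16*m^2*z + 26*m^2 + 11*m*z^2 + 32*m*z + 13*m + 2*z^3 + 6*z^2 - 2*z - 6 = 7*m^3 + m^2*(16*z + 18) + m*(11*z^2 + 21*z + 5) + 2*z^3 + 3*z^2 - 5*z - 6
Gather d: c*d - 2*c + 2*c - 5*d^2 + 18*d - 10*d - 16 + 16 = -5*d^2 + d*(c + 8)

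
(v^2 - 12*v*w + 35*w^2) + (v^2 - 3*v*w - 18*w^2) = 2*v^2 - 15*v*w + 17*w^2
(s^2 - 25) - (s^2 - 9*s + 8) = 9*s - 33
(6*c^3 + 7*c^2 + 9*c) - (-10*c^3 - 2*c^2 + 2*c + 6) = 16*c^3 + 9*c^2 + 7*c - 6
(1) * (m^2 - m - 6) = m^2 - m - 6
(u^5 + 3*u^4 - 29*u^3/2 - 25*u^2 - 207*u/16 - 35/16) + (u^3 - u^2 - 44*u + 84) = u^5 + 3*u^4 - 27*u^3/2 - 26*u^2 - 911*u/16 + 1309/16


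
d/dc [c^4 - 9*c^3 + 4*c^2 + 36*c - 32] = 4*c^3 - 27*c^2 + 8*c + 36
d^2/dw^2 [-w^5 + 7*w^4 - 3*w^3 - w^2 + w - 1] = -20*w^3 + 84*w^2 - 18*w - 2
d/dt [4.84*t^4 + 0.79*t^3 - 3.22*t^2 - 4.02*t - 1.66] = 19.36*t^3 + 2.37*t^2 - 6.44*t - 4.02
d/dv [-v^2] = -2*v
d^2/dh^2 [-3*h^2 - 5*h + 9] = -6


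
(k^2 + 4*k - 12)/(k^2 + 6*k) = (k - 2)/k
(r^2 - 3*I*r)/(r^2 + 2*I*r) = (r - 3*I)/(r + 2*I)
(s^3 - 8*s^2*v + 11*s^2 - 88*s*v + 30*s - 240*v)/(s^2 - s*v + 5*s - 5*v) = (s^2 - 8*s*v + 6*s - 48*v)/(s - v)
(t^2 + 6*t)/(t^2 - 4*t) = (t + 6)/(t - 4)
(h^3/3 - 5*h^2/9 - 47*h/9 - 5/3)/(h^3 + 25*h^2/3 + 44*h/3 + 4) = (h^2 - 2*h - 15)/(3*(h^2 + 8*h + 12))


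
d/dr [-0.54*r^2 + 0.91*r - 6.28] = 0.91 - 1.08*r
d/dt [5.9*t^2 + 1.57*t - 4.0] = 11.8*t + 1.57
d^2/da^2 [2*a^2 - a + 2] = 4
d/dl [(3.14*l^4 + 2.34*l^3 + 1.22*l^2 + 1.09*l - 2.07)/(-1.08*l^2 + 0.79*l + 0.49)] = (-6.7824*l^5 + 4.9146*l^4 + 9.8516*l^3 + 5.5808*l^2 - 3.2756*l + 2.1694)/(1.1664*l^4 - 1.7064*l^3 - 0.4343*l^2 + 0.7742*l + 0.2401)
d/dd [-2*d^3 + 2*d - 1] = 2 - 6*d^2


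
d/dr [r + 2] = 1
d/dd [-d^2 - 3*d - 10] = -2*d - 3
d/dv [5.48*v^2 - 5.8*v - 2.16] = 10.96*v - 5.8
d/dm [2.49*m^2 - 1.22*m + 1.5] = 4.98*m - 1.22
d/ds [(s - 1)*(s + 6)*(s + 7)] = 3*s^2 + 24*s + 29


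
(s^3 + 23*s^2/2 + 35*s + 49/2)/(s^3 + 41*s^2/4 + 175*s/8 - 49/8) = 4*(s + 1)/(4*s - 1)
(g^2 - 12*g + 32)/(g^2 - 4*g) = (g - 8)/g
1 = 1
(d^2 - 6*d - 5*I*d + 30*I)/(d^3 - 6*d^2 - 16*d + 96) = (d - 5*I)/(d^2 - 16)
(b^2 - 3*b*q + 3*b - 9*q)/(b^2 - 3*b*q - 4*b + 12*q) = (b + 3)/(b - 4)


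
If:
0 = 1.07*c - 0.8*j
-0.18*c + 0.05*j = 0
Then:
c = 0.00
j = 0.00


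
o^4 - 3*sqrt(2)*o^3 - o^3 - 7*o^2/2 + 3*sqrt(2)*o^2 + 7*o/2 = o*(o - 1)*(o - 7*sqrt(2)/2)*(o + sqrt(2)/2)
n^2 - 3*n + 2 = (n - 2)*(n - 1)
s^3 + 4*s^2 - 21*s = s*(s - 3)*(s + 7)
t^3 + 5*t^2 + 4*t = t*(t + 1)*(t + 4)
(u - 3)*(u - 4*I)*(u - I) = u^3 - 3*u^2 - 5*I*u^2 - 4*u + 15*I*u + 12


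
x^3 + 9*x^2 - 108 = (x - 3)*(x + 6)^2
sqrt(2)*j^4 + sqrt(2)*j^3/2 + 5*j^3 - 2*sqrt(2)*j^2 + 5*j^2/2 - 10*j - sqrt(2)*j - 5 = (j - sqrt(2))*(j + sqrt(2))*(j + 5*sqrt(2)/2)*(sqrt(2)*j + sqrt(2)/2)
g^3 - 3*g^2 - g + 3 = (g - 3)*(g - 1)*(g + 1)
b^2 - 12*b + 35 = (b - 7)*(b - 5)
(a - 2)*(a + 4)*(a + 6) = a^3 + 8*a^2 + 4*a - 48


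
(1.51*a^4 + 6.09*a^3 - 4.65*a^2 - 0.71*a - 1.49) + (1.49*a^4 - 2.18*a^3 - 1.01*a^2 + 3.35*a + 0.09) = 3.0*a^4 + 3.91*a^3 - 5.66*a^2 + 2.64*a - 1.4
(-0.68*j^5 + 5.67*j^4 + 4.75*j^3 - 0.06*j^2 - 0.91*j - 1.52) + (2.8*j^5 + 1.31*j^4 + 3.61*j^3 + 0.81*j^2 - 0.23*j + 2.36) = 2.12*j^5 + 6.98*j^4 + 8.36*j^3 + 0.75*j^2 - 1.14*j + 0.84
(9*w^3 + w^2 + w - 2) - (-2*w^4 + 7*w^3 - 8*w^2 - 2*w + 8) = 2*w^4 + 2*w^3 + 9*w^2 + 3*w - 10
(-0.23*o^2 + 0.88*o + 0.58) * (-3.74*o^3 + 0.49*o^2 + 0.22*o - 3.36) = 0.8602*o^5 - 3.4039*o^4 - 1.7886*o^3 + 1.2506*o^2 - 2.8292*o - 1.9488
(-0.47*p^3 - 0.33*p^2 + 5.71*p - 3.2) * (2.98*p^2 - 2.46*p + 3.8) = -1.4006*p^5 + 0.1728*p^4 + 16.0416*p^3 - 24.8366*p^2 + 29.57*p - 12.16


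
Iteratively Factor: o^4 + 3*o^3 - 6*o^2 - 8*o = (o + 1)*(o^3 + 2*o^2 - 8*o) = (o - 2)*(o + 1)*(o^2 + 4*o) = o*(o - 2)*(o + 1)*(o + 4)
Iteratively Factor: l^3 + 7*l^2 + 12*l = (l + 3)*(l^2 + 4*l) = l*(l + 3)*(l + 4)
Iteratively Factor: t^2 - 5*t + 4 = (t - 1)*(t - 4)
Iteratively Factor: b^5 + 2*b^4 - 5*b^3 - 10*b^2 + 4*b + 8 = (b - 2)*(b^4 + 4*b^3 + 3*b^2 - 4*b - 4) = (b - 2)*(b + 1)*(b^3 + 3*b^2 - 4) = (b - 2)*(b + 1)*(b + 2)*(b^2 + b - 2) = (b - 2)*(b + 1)*(b + 2)^2*(b - 1)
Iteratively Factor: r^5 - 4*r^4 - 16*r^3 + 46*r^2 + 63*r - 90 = (r + 3)*(r^4 - 7*r^3 + 5*r^2 + 31*r - 30) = (r - 3)*(r + 3)*(r^3 - 4*r^2 - 7*r + 10) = (r - 3)*(r - 1)*(r + 3)*(r^2 - 3*r - 10) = (r - 5)*(r - 3)*(r - 1)*(r + 3)*(r + 2)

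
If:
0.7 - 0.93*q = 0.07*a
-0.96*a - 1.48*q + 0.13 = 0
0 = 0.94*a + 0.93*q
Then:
No Solution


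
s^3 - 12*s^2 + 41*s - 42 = (s - 7)*(s - 3)*(s - 2)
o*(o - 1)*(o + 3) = o^3 + 2*o^2 - 3*o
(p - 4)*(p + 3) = p^2 - p - 12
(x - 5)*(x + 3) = x^2 - 2*x - 15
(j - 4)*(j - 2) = j^2 - 6*j + 8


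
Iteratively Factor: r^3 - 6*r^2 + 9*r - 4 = (r - 1)*(r^2 - 5*r + 4) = (r - 4)*(r - 1)*(r - 1)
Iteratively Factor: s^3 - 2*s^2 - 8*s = (s + 2)*(s^2 - 4*s) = (s - 4)*(s + 2)*(s)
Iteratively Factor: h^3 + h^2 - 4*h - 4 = (h + 1)*(h^2 - 4) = (h - 2)*(h + 1)*(h + 2)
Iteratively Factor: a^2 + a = (a)*(a + 1)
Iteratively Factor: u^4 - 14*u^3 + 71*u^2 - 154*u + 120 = (u - 5)*(u^3 - 9*u^2 + 26*u - 24) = (u - 5)*(u - 2)*(u^2 - 7*u + 12) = (u - 5)*(u - 4)*(u - 2)*(u - 3)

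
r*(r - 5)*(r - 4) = r^3 - 9*r^2 + 20*r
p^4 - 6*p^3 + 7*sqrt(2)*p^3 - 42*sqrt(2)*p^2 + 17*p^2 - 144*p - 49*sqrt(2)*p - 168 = (p - 7)*(p + 1)*(p + 3*sqrt(2))*(p + 4*sqrt(2))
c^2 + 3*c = c*(c + 3)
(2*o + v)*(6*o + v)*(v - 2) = 12*o^2*v - 24*o^2 + 8*o*v^2 - 16*o*v + v^3 - 2*v^2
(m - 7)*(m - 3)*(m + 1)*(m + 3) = m^4 - 6*m^3 - 16*m^2 + 54*m + 63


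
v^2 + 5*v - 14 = (v - 2)*(v + 7)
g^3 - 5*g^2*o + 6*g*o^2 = g*(g - 3*o)*(g - 2*o)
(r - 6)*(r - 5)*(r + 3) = r^3 - 8*r^2 - 3*r + 90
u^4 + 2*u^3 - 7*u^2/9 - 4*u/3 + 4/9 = (u - 2/3)*(u - 1/3)*(u + 1)*(u + 2)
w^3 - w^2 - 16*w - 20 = (w - 5)*(w + 2)^2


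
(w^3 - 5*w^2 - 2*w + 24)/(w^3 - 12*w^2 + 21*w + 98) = (w^2 - 7*w + 12)/(w^2 - 14*w + 49)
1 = 1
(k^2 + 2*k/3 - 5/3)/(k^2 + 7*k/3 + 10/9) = 3*(k - 1)/(3*k + 2)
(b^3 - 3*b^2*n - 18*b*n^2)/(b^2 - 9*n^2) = b*(b - 6*n)/(b - 3*n)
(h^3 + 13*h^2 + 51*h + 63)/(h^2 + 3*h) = h + 10 + 21/h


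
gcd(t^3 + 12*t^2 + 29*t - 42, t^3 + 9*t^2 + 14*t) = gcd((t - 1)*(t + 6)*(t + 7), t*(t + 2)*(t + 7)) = t + 7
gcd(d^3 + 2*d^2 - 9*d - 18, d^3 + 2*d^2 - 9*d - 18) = d^3 + 2*d^2 - 9*d - 18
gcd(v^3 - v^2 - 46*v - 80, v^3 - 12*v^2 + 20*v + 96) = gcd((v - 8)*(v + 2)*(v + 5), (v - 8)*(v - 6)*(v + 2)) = v^2 - 6*v - 16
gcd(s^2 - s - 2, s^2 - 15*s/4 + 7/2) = s - 2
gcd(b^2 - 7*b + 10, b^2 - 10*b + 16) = b - 2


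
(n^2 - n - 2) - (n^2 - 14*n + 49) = 13*n - 51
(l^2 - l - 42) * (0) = 0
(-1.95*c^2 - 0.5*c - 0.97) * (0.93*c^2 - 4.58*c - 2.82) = -1.8135*c^4 + 8.466*c^3 + 6.8869*c^2 + 5.8526*c + 2.7354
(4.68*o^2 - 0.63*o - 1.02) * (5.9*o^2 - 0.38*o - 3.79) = 27.612*o^4 - 5.4954*o^3 - 23.5158*o^2 + 2.7753*o + 3.8658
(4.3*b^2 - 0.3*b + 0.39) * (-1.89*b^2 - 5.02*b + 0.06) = -8.127*b^4 - 21.019*b^3 + 1.0269*b^2 - 1.9758*b + 0.0234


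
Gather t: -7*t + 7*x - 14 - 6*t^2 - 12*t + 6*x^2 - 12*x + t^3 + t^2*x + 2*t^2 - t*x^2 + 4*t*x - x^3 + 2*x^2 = t^3 + t^2*(x - 4) + t*(-x^2 + 4*x - 19) - x^3 + 8*x^2 - 5*x - 14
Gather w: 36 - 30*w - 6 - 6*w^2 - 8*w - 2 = -6*w^2 - 38*w + 28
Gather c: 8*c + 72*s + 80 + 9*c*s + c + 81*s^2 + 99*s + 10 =c*(9*s + 9) + 81*s^2 + 171*s + 90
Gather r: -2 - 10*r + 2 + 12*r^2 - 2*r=12*r^2 - 12*r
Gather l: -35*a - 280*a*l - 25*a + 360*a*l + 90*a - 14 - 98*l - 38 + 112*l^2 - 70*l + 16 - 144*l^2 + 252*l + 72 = 30*a - 32*l^2 + l*(80*a + 84) + 36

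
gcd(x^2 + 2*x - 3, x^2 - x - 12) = x + 3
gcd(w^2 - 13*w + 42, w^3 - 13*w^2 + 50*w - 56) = w - 7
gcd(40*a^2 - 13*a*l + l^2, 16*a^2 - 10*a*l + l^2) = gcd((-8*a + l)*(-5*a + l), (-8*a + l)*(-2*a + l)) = 8*a - l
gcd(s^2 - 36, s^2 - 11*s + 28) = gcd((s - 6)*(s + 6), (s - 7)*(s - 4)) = 1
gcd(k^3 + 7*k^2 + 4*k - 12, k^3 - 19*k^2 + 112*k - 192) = 1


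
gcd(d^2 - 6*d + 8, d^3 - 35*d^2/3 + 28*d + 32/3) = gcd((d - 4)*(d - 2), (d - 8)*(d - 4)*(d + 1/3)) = d - 4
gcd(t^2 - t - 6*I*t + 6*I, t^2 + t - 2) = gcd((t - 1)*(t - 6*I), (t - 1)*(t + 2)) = t - 1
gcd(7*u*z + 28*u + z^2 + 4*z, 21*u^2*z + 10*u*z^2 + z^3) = 7*u + z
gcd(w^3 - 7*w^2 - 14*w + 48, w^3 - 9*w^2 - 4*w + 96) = w^2 - 5*w - 24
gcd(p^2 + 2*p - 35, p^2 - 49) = p + 7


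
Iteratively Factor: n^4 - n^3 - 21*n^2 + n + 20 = (n - 5)*(n^3 + 4*n^2 - n - 4) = (n - 5)*(n + 4)*(n^2 - 1) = (n - 5)*(n + 1)*(n + 4)*(n - 1)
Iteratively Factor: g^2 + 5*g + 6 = (g + 3)*(g + 2)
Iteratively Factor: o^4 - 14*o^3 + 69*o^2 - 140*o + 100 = (o - 5)*(o^3 - 9*o^2 + 24*o - 20) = (o - 5)*(o - 2)*(o^2 - 7*o + 10) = (o - 5)^2*(o - 2)*(o - 2)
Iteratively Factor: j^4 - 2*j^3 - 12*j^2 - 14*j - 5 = (j - 5)*(j^3 + 3*j^2 + 3*j + 1) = (j - 5)*(j + 1)*(j^2 + 2*j + 1) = (j - 5)*(j + 1)^2*(j + 1)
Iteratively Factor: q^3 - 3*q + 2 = (q - 1)*(q^2 + q - 2) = (q - 1)*(q + 2)*(q - 1)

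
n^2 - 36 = (n - 6)*(n + 6)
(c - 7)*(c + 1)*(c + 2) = c^3 - 4*c^2 - 19*c - 14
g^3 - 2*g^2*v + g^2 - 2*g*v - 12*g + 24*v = (g - 3)*(g + 4)*(g - 2*v)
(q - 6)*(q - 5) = q^2 - 11*q + 30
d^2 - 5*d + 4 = (d - 4)*(d - 1)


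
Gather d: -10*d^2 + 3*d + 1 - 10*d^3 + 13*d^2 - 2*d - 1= -10*d^3 + 3*d^2 + d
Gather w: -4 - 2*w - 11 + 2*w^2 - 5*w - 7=2*w^2 - 7*w - 22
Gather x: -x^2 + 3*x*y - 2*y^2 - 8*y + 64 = -x^2 + 3*x*y - 2*y^2 - 8*y + 64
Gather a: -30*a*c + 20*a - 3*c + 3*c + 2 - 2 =a*(20 - 30*c)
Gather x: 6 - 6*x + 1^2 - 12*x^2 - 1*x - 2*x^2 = -14*x^2 - 7*x + 7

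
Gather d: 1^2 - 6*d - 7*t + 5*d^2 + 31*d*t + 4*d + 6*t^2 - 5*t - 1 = 5*d^2 + d*(31*t - 2) + 6*t^2 - 12*t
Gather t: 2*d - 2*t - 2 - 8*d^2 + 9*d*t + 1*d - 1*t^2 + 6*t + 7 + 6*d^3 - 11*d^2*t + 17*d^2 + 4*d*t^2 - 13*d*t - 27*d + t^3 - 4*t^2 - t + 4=6*d^3 + 9*d^2 - 24*d + t^3 + t^2*(4*d - 5) + t*(-11*d^2 - 4*d + 3) + 9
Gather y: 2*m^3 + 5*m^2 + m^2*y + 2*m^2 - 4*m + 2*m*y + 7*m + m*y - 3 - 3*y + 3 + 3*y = 2*m^3 + 7*m^2 + 3*m + y*(m^2 + 3*m)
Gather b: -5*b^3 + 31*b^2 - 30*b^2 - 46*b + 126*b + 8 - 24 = -5*b^3 + b^2 + 80*b - 16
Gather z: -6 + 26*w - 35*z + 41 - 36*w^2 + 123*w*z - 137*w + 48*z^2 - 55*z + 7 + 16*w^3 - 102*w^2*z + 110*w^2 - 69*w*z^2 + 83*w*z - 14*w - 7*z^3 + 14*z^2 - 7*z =16*w^3 + 74*w^2 - 125*w - 7*z^3 + z^2*(62 - 69*w) + z*(-102*w^2 + 206*w - 97) + 42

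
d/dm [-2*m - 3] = -2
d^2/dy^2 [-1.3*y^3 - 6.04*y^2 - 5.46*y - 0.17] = -7.8*y - 12.08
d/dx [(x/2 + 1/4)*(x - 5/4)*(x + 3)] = 3*x^2/2 + 9*x/4 - 23/16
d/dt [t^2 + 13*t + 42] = 2*t + 13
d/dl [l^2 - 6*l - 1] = 2*l - 6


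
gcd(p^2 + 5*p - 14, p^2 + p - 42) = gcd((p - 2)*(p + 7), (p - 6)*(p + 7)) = p + 7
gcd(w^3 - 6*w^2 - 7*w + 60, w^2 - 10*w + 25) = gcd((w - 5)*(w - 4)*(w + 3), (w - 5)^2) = w - 5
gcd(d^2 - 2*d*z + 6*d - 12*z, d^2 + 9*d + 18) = d + 6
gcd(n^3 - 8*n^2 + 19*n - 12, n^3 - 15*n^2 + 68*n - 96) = n^2 - 7*n + 12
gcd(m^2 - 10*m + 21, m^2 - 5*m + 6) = m - 3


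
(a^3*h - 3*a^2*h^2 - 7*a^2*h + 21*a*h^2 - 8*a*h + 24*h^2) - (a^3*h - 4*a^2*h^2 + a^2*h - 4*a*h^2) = a^2*h^2 - 8*a^2*h + 25*a*h^2 - 8*a*h + 24*h^2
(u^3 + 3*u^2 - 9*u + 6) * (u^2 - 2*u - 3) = u^5 + u^4 - 18*u^3 + 15*u^2 + 15*u - 18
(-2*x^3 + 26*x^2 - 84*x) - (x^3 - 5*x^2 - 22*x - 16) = -3*x^3 + 31*x^2 - 62*x + 16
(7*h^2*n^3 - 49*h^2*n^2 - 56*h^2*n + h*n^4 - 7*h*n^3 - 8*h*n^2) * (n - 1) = 7*h^2*n^4 - 56*h^2*n^3 - 7*h^2*n^2 + 56*h^2*n + h*n^5 - 8*h*n^4 - h*n^3 + 8*h*n^2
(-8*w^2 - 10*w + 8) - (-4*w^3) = 4*w^3 - 8*w^2 - 10*w + 8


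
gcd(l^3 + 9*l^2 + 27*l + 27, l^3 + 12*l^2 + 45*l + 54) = l^2 + 6*l + 9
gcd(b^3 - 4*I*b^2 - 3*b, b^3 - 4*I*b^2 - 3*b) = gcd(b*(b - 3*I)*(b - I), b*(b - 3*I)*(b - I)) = b^3 - 4*I*b^2 - 3*b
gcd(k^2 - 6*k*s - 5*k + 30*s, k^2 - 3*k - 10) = k - 5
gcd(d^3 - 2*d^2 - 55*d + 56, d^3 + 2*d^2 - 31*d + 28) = d^2 + 6*d - 7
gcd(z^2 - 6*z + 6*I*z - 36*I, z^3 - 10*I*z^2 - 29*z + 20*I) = 1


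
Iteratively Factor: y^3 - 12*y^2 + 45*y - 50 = (y - 2)*(y^2 - 10*y + 25) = (y - 5)*(y - 2)*(y - 5)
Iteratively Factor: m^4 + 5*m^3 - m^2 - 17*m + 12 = (m + 3)*(m^3 + 2*m^2 - 7*m + 4) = (m + 3)*(m + 4)*(m^2 - 2*m + 1) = (m - 1)*(m + 3)*(m + 4)*(m - 1)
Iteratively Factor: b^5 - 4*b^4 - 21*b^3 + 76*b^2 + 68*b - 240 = (b - 2)*(b^4 - 2*b^3 - 25*b^2 + 26*b + 120) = (b - 3)*(b - 2)*(b^3 + b^2 - 22*b - 40) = (b - 3)*(b - 2)*(b + 2)*(b^2 - b - 20) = (b - 3)*(b - 2)*(b + 2)*(b + 4)*(b - 5)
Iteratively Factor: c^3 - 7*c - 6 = (c - 3)*(c^2 + 3*c + 2) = (c - 3)*(c + 1)*(c + 2)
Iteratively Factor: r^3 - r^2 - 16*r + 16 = (r + 4)*(r^2 - 5*r + 4) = (r - 1)*(r + 4)*(r - 4)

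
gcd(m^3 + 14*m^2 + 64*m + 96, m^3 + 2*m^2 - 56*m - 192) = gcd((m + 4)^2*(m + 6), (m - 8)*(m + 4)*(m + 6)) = m^2 + 10*m + 24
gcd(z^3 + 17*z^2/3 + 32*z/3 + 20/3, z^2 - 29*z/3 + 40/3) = 1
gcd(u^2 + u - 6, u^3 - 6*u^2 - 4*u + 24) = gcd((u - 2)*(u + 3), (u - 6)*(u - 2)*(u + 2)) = u - 2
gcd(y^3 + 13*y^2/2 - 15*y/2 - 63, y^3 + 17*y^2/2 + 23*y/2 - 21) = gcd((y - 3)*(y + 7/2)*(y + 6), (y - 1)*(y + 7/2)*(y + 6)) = y^2 + 19*y/2 + 21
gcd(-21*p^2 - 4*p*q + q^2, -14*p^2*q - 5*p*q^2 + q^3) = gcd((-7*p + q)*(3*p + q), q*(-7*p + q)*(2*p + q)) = 7*p - q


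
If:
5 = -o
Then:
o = -5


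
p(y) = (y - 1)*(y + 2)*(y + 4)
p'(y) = (y - 1)*(y + 2) + (y - 1)*(y + 4) + (y + 2)*(y + 4)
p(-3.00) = 4.00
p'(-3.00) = -1.00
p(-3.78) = 1.87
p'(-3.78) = 7.07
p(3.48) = 101.66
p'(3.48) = 73.13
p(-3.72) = 2.27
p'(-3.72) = 6.32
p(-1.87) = -0.79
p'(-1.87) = -6.21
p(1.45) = 8.46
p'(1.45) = 22.81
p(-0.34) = -8.14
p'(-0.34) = -1.05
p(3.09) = 75.42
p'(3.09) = 61.54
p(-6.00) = -56.00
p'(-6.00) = 50.00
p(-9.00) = -350.00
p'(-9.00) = 155.00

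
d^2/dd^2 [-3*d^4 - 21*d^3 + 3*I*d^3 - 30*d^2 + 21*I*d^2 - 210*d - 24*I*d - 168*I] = -36*d^2 - 18*d*(7 - I) - 60 + 42*I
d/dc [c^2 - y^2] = 2*c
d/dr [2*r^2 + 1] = 4*r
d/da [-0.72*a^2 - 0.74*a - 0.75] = -1.44*a - 0.74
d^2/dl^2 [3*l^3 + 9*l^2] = 18*l + 18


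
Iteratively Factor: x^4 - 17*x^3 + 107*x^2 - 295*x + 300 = (x - 3)*(x^3 - 14*x^2 + 65*x - 100) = (x - 5)*(x - 3)*(x^2 - 9*x + 20) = (x - 5)^2*(x - 3)*(x - 4)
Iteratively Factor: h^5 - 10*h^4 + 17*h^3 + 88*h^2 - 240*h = (h + 3)*(h^4 - 13*h^3 + 56*h^2 - 80*h) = (h - 4)*(h + 3)*(h^3 - 9*h^2 + 20*h) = (h - 4)^2*(h + 3)*(h^2 - 5*h) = h*(h - 4)^2*(h + 3)*(h - 5)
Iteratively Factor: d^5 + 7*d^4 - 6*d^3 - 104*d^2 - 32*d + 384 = (d + 4)*(d^4 + 3*d^3 - 18*d^2 - 32*d + 96) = (d + 4)^2*(d^3 - d^2 - 14*d + 24) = (d - 2)*(d + 4)^2*(d^2 + d - 12) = (d - 3)*(d - 2)*(d + 4)^2*(d + 4)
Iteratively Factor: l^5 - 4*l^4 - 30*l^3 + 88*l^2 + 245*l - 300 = (l + 4)*(l^4 - 8*l^3 + 2*l^2 + 80*l - 75) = (l - 5)*(l + 4)*(l^3 - 3*l^2 - 13*l + 15) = (l - 5)*(l + 3)*(l + 4)*(l^2 - 6*l + 5) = (l - 5)^2*(l + 3)*(l + 4)*(l - 1)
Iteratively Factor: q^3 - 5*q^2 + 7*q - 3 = (q - 1)*(q^2 - 4*q + 3) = (q - 1)^2*(q - 3)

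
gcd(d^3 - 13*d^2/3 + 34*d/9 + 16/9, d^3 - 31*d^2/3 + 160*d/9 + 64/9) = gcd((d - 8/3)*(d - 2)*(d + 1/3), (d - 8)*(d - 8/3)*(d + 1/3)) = d^2 - 7*d/3 - 8/9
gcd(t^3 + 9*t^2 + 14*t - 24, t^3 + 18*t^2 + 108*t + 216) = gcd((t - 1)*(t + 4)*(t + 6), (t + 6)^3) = t + 6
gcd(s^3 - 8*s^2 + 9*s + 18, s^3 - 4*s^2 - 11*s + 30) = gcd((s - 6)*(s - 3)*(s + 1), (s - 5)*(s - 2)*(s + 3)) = 1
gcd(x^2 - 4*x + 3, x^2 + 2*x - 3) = x - 1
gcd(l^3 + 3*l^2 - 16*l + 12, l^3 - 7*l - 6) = 1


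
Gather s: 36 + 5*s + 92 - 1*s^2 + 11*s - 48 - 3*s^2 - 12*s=-4*s^2 + 4*s + 80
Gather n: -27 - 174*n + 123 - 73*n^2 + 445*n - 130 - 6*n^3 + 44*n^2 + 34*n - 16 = -6*n^3 - 29*n^2 + 305*n - 50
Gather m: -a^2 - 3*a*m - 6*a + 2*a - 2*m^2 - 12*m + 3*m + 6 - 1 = -a^2 - 4*a - 2*m^2 + m*(-3*a - 9) + 5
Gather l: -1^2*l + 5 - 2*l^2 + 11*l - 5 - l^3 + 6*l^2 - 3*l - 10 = -l^3 + 4*l^2 + 7*l - 10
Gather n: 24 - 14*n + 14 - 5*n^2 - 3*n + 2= -5*n^2 - 17*n + 40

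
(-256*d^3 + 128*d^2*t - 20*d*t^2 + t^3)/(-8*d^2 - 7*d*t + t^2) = (32*d^2 - 12*d*t + t^2)/(d + t)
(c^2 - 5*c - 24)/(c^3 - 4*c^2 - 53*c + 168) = (c + 3)/(c^2 + 4*c - 21)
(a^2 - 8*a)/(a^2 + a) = (a - 8)/(a + 1)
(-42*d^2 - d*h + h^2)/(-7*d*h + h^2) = (6*d + h)/h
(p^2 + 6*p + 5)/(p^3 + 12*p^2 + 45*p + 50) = (p + 1)/(p^2 + 7*p + 10)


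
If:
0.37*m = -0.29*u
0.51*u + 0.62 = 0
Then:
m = 0.95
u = -1.22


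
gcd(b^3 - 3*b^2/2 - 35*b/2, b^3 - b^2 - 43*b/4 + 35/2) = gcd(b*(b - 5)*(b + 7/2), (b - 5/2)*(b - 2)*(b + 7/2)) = b + 7/2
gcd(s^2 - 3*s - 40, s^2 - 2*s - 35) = s + 5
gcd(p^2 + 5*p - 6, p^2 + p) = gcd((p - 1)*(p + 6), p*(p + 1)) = 1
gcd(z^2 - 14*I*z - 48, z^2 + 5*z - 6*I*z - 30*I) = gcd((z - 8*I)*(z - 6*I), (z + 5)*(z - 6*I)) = z - 6*I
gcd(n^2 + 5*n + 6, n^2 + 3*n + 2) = n + 2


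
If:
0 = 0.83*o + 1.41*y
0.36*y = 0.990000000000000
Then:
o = -4.67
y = 2.75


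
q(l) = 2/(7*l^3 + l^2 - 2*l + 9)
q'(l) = 2*(-21*l^2 - 2*l + 2)/(7*l^3 + l^2 - 2*l + 9)^2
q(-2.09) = -0.04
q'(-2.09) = -0.08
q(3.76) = 0.01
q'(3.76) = -0.00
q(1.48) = 0.06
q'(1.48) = -0.10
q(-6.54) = -0.00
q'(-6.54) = -0.00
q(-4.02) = -0.00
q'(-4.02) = -0.00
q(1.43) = 0.07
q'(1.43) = -0.11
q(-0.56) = 0.22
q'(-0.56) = -0.08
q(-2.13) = -0.04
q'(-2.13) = -0.07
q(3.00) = 0.01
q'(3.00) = -0.00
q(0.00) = 0.22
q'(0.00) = 0.05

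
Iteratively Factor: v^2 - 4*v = (v - 4)*(v)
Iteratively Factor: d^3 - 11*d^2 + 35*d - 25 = (d - 5)*(d^2 - 6*d + 5) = (d - 5)*(d - 1)*(d - 5)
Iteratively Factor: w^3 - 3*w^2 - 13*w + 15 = (w + 3)*(w^2 - 6*w + 5) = (w - 1)*(w + 3)*(w - 5)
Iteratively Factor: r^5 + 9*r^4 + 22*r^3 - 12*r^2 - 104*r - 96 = (r + 4)*(r^4 + 5*r^3 + 2*r^2 - 20*r - 24) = (r + 2)*(r + 4)*(r^3 + 3*r^2 - 4*r - 12) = (r - 2)*(r + 2)*(r + 4)*(r^2 + 5*r + 6) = (r - 2)*(r + 2)*(r + 3)*(r + 4)*(r + 2)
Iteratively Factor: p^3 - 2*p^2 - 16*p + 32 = (p - 4)*(p^2 + 2*p - 8) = (p - 4)*(p - 2)*(p + 4)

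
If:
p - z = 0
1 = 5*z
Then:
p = 1/5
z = 1/5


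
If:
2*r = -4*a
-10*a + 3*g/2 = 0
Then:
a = -r/2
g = -10*r/3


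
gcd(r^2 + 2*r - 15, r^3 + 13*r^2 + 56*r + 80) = r + 5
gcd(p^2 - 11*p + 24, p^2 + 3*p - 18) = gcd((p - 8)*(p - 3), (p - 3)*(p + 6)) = p - 3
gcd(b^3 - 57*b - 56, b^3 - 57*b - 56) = b^3 - 57*b - 56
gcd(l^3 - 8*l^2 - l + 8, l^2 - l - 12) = 1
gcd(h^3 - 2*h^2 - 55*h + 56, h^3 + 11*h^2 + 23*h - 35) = h^2 + 6*h - 7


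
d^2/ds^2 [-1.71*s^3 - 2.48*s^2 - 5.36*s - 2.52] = -10.26*s - 4.96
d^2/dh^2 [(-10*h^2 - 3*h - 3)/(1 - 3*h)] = 92/(27*h^3 - 27*h^2 + 9*h - 1)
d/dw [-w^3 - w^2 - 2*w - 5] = -3*w^2 - 2*w - 2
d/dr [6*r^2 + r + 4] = 12*r + 1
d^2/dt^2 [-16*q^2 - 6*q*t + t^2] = 2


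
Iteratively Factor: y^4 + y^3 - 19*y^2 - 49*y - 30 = (y + 2)*(y^3 - y^2 - 17*y - 15) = (y + 1)*(y + 2)*(y^2 - 2*y - 15) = (y + 1)*(y + 2)*(y + 3)*(y - 5)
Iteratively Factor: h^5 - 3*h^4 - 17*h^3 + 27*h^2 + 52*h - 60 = (h - 2)*(h^4 - h^3 - 19*h^2 - 11*h + 30) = (h - 5)*(h - 2)*(h^3 + 4*h^2 + h - 6) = (h - 5)*(h - 2)*(h + 3)*(h^2 + h - 2) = (h - 5)*(h - 2)*(h - 1)*(h + 3)*(h + 2)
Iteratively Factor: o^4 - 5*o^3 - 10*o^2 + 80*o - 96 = (o - 2)*(o^3 - 3*o^2 - 16*o + 48) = (o - 4)*(o - 2)*(o^2 + o - 12) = (o - 4)*(o - 2)*(o + 4)*(o - 3)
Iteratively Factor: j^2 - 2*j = (j - 2)*(j)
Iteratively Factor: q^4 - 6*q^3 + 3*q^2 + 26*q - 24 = (q - 4)*(q^3 - 2*q^2 - 5*q + 6) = (q - 4)*(q + 2)*(q^2 - 4*q + 3) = (q - 4)*(q - 1)*(q + 2)*(q - 3)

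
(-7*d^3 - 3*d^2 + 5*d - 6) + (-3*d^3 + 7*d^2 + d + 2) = -10*d^3 + 4*d^2 + 6*d - 4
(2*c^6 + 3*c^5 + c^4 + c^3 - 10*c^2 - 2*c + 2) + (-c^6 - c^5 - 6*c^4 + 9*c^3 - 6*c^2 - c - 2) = c^6 + 2*c^5 - 5*c^4 + 10*c^3 - 16*c^2 - 3*c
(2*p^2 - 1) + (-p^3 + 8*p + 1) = -p^3 + 2*p^2 + 8*p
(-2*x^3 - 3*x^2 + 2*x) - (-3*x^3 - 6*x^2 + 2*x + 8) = x^3 + 3*x^2 - 8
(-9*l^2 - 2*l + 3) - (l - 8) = -9*l^2 - 3*l + 11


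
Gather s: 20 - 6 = 14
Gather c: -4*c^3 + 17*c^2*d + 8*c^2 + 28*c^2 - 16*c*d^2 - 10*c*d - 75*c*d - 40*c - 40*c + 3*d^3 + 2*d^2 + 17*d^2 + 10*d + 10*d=-4*c^3 + c^2*(17*d + 36) + c*(-16*d^2 - 85*d - 80) + 3*d^3 + 19*d^2 + 20*d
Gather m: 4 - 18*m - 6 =-18*m - 2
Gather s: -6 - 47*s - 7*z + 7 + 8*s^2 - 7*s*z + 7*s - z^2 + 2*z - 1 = 8*s^2 + s*(-7*z - 40) - z^2 - 5*z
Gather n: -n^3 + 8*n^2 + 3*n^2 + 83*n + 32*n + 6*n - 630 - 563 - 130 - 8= -n^3 + 11*n^2 + 121*n - 1331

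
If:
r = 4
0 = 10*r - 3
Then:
No Solution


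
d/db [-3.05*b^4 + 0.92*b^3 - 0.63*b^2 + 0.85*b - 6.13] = -12.2*b^3 + 2.76*b^2 - 1.26*b + 0.85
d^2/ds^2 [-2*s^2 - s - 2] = -4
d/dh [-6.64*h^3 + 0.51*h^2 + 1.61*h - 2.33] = -19.92*h^2 + 1.02*h + 1.61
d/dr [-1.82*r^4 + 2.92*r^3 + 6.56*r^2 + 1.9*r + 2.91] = -7.28*r^3 + 8.76*r^2 + 13.12*r + 1.9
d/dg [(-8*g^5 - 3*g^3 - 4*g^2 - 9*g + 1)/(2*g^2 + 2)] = (-24*g^6 - 43*g^4 - 10*g - 9)/(2*(g^4 + 2*g^2 + 1))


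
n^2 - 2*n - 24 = (n - 6)*(n + 4)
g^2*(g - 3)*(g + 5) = g^4 + 2*g^3 - 15*g^2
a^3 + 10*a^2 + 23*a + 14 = (a + 1)*(a + 2)*(a + 7)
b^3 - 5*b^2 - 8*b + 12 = (b - 6)*(b - 1)*(b + 2)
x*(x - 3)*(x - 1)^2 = x^4 - 5*x^3 + 7*x^2 - 3*x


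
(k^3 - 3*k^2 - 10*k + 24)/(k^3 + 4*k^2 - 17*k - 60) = (k - 2)/(k + 5)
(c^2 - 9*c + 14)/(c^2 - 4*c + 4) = (c - 7)/(c - 2)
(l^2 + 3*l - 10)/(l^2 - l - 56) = (-l^2 - 3*l + 10)/(-l^2 + l + 56)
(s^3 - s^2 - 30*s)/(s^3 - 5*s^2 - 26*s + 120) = s/(s - 4)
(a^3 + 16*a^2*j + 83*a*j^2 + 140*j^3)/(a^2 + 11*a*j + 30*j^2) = (a^2 + 11*a*j + 28*j^2)/(a + 6*j)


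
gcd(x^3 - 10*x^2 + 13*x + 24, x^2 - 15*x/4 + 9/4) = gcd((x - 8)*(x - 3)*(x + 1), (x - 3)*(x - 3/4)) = x - 3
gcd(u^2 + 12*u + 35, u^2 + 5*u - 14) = u + 7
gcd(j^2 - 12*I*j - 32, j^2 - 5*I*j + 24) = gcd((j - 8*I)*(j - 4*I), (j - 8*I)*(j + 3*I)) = j - 8*I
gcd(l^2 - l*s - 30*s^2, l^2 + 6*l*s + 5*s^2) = l + 5*s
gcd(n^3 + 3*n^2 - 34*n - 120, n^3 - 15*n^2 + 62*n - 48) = n - 6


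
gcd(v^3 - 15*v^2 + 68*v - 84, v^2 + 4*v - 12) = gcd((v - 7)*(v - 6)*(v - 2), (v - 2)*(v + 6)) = v - 2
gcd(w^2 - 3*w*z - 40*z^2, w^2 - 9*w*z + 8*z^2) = -w + 8*z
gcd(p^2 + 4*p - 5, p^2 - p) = p - 1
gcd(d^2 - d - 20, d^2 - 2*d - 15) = d - 5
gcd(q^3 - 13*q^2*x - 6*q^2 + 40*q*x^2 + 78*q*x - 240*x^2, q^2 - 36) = q - 6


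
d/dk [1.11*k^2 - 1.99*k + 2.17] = 2.22*k - 1.99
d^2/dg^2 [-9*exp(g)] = -9*exp(g)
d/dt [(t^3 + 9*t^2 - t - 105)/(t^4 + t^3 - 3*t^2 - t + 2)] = (-t^5 - 19*t^4 - 28*t^3 + 392*t^2 + 701*t + 107)/(t^7 + 3*t^6 - 2*t^5 - 10*t^4 + t^3 + 11*t^2 - 4)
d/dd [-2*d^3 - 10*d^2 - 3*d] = -6*d^2 - 20*d - 3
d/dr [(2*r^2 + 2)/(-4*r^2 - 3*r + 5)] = 6*(-r^2 + 6*r + 1)/(16*r^4 + 24*r^3 - 31*r^2 - 30*r + 25)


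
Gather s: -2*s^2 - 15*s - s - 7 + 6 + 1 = -2*s^2 - 16*s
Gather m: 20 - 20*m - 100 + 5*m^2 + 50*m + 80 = 5*m^2 + 30*m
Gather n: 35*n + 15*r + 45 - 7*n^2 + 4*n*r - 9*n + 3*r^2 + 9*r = -7*n^2 + n*(4*r + 26) + 3*r^2 + 24*r + 45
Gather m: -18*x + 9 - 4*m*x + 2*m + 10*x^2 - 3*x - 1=m*(2 - 4*x) + 10*x^2 - 21*x + 8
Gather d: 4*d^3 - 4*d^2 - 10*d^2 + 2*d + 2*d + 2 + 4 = 4*d^3 - 14*d^2 + 4*d + 6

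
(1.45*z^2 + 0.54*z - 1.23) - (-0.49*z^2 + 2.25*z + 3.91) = 1.94*z^2 - 1.71*z - 5.14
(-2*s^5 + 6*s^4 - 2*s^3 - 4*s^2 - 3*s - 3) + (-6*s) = -2*s^5 + 6*s^4 - 2*s^3 - 4*s^2 - 9*s - 3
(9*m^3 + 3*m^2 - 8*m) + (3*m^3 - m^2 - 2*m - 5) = 12*m^3 + 2*m^2 - 10*m - 5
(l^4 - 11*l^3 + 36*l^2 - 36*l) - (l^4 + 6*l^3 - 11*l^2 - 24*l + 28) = -17*l^3 + 47*l^2 - 12*l - 28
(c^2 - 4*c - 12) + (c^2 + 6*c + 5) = 2*c^2 + 2*c - 7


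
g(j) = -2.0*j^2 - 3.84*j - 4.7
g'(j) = -4.0*j - 3.84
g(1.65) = -16.48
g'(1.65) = -10.44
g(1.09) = -11.26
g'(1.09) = -8.20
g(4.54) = -63.36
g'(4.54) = -22.00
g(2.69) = -29.50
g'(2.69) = -14.60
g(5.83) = -95.06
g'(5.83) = -27.16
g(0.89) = -9.70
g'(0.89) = -7.40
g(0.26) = -5.83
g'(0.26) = -4.88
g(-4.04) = -21.83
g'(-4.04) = 12.32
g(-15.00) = -397.10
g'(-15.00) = 56.16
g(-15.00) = -397.10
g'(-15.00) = 56.16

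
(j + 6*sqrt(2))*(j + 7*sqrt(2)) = j^2 + 13*sqrt(2)*j + 84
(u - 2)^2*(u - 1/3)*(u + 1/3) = u^4 - 4*u^3 + 35*u^2/9 + 4*u/9 - 4/9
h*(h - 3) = h^2 - 3*h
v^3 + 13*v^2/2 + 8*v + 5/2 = (v + 1/2)*(v + 1)*(v + 5)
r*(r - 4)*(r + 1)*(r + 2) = r^4 - r^3 - 10*r^2 - 8*r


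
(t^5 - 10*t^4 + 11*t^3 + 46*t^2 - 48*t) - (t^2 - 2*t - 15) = t^5 - 10*t^4 + 11*t^3 + 45*t^2 - 46*t + 15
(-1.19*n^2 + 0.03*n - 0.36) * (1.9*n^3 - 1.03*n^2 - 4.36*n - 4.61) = -2.261*n^5 + 1.2827*n^4 + 4.4735*n^3 + 5.7259*n^2 + 1.4313*n + 1.6596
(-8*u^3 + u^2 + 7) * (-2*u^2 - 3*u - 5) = 16*u^5 + 22*u^4 + 37*u^3 - 19*u^2 - 21*u - 35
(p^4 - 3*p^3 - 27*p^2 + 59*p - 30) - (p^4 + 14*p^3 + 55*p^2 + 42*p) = -17*p^3 - 82*p^2 + 17*p - 30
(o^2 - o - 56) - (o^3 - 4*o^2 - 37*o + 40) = -o^3 + 5*o^2 + 36*o - 96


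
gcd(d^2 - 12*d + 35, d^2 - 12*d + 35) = d^2 - 12*d + 35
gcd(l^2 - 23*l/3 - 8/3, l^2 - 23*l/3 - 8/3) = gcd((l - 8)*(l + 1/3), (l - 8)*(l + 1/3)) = l^2 - 23*l/3 - 8/3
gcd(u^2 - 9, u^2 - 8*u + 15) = u - 3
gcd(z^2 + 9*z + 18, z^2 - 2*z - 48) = z + 6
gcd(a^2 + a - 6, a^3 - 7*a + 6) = a^2 + a - 6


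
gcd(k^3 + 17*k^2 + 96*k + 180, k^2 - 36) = k + 6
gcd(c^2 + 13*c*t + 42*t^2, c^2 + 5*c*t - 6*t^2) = c + 6*t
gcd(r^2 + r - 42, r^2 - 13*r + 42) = r - 6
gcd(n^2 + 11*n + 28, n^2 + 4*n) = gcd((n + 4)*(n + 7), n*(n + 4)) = n + 4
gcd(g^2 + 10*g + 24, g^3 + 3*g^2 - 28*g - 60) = g + 6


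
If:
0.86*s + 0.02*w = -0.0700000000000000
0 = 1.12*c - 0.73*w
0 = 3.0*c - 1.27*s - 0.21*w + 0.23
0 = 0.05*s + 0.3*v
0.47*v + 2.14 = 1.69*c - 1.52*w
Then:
No Solution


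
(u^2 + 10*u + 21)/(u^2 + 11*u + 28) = (u + 3)/(u + 4)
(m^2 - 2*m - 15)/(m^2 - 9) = (m - 5)/(m - 3)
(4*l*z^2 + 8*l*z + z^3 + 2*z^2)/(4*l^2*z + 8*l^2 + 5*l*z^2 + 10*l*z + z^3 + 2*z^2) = z/(l + z)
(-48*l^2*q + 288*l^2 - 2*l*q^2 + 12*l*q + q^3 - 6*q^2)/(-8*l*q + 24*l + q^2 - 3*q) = (6*l*q - 36*l + q^2 - 6*q)/(q - 3)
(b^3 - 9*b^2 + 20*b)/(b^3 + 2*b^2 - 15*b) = (b^2 - 9*b + 20)/(b^2 + 2*b - 15)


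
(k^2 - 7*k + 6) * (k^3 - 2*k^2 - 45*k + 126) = k^5 - 9*k^4 - 25*k^3 + 429*k^2 - 1152*k + 756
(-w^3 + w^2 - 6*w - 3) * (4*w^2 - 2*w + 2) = -4*w^5 + 6*w^4 - 28*w^3 + 2*w^2 - 6*w - 6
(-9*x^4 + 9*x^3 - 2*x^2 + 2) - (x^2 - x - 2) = -9*x^4 + 9*x^3 - 3*x^2 + x + 4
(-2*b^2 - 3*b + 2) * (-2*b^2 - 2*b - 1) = 4*b^4 + 10*b^3 + 4*b^2 - b - 2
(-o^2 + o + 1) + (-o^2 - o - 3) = -2*o^2 - 2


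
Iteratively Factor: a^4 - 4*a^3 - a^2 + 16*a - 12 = (a - 2)*(a^3 - 2*a^2 - 5*a + 6) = (a - 2)*(a - 1)*(a^2 - a - 6) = (a - 2)*(a - 1)*(a + 2)*(a - 3)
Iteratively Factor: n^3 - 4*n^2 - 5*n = (n)*(n^2 - 4*n - 5) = n*(n - 5)*(n + 1)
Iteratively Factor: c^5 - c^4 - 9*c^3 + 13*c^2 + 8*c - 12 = (c + 1)*(c^4 - 2*c^3 - 7*c^2 + 20*c - 12) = (c + 1)*(c + 3)*(c^3 - 5*c^2 + 8*c - 4) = (c - 1)*(c + 1)*(c + 3)*(c^2 - 4*c + 4) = (c - 2)*(c - 1)*(c + 1)*(c + 3)*(c - 2)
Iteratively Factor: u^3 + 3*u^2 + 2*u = (u)*(u^2 + 3*u + 2) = u*(u + 1)*(u + 2)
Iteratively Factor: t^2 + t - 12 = (t - 3)*(t + 4)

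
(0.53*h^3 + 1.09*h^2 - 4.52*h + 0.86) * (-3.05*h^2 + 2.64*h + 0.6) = -1.6165*h^5 - 1.9253*h^4 + 16.9816*h^3 - 13.9018*h^2 - 0.4416*h + 0.516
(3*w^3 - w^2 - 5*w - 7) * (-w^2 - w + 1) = -3*w^5 - 2*w^4 + 9*w^3 + 11*w^2 + 2*w - 7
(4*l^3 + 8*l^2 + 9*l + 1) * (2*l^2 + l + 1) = 8*l^5 + 20*l^4 + 30*l^3 + 19*l^2 + 10*l + 1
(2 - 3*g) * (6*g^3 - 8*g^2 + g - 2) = -18*g^4 + 36*g^3 - 19*g^2 + 8*g - 4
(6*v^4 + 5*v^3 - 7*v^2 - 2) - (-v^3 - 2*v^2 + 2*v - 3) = 6*v^4 + 6*v^3 - 5*v^2 - 2*v + 1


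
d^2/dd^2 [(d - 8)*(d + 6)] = 2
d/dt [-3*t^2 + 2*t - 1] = 2 - 6*t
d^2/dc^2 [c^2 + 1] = 2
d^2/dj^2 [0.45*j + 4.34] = 0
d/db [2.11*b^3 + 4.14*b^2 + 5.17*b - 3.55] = 6.33*b^2 + 8.28*b + 5.17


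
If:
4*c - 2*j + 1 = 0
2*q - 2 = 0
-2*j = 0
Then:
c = -1/4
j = 0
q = 1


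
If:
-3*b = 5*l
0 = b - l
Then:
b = 0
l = 0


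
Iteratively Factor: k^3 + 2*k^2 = (k)*(k^2 + 2*k) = k*(k + 2)*(k)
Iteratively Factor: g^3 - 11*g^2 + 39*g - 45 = (g - 3)*(g^2 - 8*g + 15) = (g - 3)^2*(g - 5)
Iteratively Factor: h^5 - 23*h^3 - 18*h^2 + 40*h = (h - 5)*(h^4 + 5*h^3 + 2*h^2 - 8*h) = h*(h - 5)*(h^3 + 5*h^2 + 2*h - 8) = h*(h - 5)*(h - 1)*(h^2 + 6*h + 8) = h*(h - 5)*(h - 1)*(h + 4)*(h + 2)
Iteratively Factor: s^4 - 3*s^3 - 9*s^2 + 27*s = (s + 3)*(s^3 - 6*s^2 + 9*s) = s*(s + 3)*(s^2 - 6*s + 9) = s*(s - 3)*(s + 3)*(s - 3)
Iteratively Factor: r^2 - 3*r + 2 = (r - 1)*(r - 2)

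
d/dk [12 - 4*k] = -4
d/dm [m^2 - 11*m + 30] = 2*m - 11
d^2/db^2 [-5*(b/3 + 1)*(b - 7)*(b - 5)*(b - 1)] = -20*b^2 + 100*b - 80/3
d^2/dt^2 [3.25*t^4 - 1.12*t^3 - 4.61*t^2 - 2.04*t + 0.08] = 39.0*t^2 - 6.72*t - 9.22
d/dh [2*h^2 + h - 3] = 4*h + 1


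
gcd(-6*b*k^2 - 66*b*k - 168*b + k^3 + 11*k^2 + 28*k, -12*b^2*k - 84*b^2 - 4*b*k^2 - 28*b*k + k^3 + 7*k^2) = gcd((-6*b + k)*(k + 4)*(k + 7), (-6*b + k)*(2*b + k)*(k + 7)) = 6*b*k + 42*b - k^2 - 7*k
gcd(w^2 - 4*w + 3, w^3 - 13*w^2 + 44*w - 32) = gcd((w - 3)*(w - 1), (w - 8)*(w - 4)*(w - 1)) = w - 1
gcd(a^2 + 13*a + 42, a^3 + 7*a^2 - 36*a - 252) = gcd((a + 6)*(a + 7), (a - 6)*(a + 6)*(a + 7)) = a^2 + 13*a + 42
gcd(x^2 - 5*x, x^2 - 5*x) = x^2 - 5*x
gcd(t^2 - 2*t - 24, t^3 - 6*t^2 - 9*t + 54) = t - 6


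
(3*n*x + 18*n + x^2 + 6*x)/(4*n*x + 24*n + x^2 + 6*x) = (3*n + x)/(4*n + x)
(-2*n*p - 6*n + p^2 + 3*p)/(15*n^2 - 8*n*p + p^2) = (-2*n*p - 6*n + p^2 + 3*p)/(15*n^2 - 8*n*p + p^2)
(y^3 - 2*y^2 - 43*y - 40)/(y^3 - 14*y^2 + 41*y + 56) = (y + 5)/(y - 7)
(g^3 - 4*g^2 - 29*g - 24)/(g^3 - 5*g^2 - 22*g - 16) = (g + 3)/(g + 2)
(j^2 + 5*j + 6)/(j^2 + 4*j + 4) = (j + 3)/(j + 2)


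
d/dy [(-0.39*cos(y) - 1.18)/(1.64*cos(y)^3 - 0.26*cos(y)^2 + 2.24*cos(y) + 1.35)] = (-1.2792*cos(y)^3 - 5.7042*cos(y)^2 + 0.6136*cos(y) - 2.1167)*sin(y)/(2.6896*cos(y)^6 - 0.8528*cos(y)^5 + 7.4148*cos(y)^4 + 3.2632*cos(y)^3 + 4.3156*cos(y)^2 + 6.048*cos(y) + 1.8225)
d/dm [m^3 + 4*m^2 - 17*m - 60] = 3*m^2 + 8*m - 17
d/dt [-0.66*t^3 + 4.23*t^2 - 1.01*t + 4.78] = -1.98*t^2 + 8.46*t - 1.01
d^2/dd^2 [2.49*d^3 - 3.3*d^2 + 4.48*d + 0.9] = 14.94*d - 6.6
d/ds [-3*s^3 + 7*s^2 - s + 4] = -9*s^2 + 14*s - 1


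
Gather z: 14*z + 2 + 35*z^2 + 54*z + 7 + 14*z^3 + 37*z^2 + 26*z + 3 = 14*z^3 + 72*z^2 + 94*z + 12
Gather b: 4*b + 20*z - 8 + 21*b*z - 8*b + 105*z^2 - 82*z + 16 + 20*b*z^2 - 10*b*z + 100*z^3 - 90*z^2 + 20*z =b*(20*z^2 + 11*z - 4) + 100*z^3 + 15*z^2 - 42*z + 8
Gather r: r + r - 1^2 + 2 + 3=2*r + 4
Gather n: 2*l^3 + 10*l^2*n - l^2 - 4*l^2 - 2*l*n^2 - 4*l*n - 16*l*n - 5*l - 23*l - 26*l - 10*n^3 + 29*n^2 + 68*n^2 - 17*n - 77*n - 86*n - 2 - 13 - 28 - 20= 2*l^3 - 5*l^2 - 54*l - 10*n^3 + n^2*(97 - 2*l) + n*(10*l^2 - 20*l - 180) - 63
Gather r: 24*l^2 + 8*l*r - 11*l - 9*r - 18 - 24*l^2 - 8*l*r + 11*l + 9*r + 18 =0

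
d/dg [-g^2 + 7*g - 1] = 7 - 2*g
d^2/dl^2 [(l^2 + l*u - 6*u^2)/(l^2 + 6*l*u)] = 2*u*(-5*l^3 - 18*l^2*u - 108*l*u^2 - 216*u^3)/(l^3*(l^3 + 18*l^2*u + 108*l*u^2 + 216*u^3))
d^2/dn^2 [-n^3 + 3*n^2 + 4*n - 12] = 6 - 6*n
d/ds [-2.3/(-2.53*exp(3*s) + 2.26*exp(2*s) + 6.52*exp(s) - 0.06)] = (-17.457*exp(2*s) + 10.396*exp(s) + 14.996)*exp(s)/(2.53*exp(3*s) - 2.26*exp(2*s) - 6.52*exp(s) + 0.06)^2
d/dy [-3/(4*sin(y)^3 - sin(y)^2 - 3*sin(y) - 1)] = -(12*sin(2*y) + 36*cos(3*y))/(2*sin(3*y) - cos(2*y) + 3)^2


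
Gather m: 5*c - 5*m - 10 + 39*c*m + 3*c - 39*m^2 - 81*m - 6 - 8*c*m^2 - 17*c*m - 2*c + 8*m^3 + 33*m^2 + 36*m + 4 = 6*c + 8*m^3 + m^2*(-8*c - 6) + m*(22*c - 50) - 12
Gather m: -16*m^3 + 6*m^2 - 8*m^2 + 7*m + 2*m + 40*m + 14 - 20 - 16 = -16*m^3 - 2*m^2 + 49*m - 22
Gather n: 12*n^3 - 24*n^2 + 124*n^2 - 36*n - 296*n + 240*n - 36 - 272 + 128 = 12*n^3 + 100*n^2 - 92*n - 180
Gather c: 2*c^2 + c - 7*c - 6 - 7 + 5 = 2*c^2 - 6*c - 8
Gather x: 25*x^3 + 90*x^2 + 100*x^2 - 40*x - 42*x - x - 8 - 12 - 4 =25*x^3 + 190*x^2 - 83*x - 24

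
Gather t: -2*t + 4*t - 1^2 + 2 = 2*t + 1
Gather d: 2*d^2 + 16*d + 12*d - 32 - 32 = 2*d^2 + 28*d - 64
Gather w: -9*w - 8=-9*w - 8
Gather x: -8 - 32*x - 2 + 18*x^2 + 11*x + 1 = 18*x^2 - 21*x - 9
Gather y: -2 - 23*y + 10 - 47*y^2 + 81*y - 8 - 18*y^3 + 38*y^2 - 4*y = -18*y^3 - 9*y^2 + 54*y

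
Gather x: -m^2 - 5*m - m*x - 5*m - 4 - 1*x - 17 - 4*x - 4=-m^2 - 10*m + x*(-m - 5) - 25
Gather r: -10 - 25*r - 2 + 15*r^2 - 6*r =15*r^2 - 31*r - 12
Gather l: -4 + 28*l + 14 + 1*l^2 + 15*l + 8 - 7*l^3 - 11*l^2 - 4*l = -7*l^3 - 10*l^2 + 39*l + 18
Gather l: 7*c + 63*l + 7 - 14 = 7*c + 63*l - 7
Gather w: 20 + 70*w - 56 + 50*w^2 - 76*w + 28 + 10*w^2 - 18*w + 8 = 60*w^2 - 24*w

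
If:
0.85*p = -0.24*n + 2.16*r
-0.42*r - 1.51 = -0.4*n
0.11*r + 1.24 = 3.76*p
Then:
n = 4.44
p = 0.35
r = 0.63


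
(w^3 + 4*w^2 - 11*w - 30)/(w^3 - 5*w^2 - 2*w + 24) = (w + 5)/(w - 4)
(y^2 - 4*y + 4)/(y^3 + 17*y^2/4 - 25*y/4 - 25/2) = 4*(y - 2)/(4*y^2 + 25*y + 25)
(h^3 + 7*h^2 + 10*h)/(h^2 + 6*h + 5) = h*(h + 2)/(h + 1)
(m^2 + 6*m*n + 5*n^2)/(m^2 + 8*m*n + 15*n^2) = (m + n)/(m + 3*n)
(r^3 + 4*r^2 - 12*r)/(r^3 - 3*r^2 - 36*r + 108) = r*(r - 2)/(r^2 - 9*r + 18)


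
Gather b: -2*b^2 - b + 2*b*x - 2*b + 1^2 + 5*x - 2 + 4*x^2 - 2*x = -2*b^2 + b*(2*x - 3) + 4*x^2 + 3*x - 1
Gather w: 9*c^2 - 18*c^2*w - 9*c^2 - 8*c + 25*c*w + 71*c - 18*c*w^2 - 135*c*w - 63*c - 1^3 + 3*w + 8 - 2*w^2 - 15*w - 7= w^2*(-18*c - 2) + w*(-18*c^2 - 110*c - 12)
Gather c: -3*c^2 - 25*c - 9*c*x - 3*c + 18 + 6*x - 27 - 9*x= -3*c^2 + c*(-9*x - 28) - 3*x - 9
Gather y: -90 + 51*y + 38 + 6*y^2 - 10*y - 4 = 6*y^2 + 41*y - 56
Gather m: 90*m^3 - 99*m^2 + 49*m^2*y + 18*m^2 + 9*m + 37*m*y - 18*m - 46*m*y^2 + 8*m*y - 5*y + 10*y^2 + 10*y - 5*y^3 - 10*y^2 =90*m^3 + m^2*(49*y - 81) + m*(-46*y^2 + 45*y - 9) - 5*y^3 + 5*y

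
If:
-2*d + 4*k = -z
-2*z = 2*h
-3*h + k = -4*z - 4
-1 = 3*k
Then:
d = -13/14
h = 11/21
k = -1/3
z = -11/21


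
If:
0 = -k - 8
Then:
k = -8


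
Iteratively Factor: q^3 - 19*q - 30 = (q - 5)*(q^2 + 5*q + 6) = (q - 5)*(q + 2)*(q + 3)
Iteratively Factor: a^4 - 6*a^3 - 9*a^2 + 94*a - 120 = (a + 4)*(a^3 - 10*a^2 + 31*a - 30) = (a - 5)*(a + 4)*(a^2 - 5*a + 6) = (a - 5)*(a - 2)*(a + 4)*(a - 3)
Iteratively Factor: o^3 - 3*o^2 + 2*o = (o - 1)*(o^2 - 2*o) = (o - 2)*(o - 1)*(o)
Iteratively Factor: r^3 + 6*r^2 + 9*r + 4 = (r + 1)*(r^2 + 5*r + 4) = (r + 1)^2*(r + 4)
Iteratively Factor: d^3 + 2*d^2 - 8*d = (d + 4)*(d^2 - 2*d) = d*(d + 4)*(d - 2)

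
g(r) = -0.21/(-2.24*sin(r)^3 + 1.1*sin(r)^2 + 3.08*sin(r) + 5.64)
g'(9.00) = -0.01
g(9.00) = -0.03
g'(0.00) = 0.02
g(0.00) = -0.04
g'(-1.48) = -0.00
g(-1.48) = -0.04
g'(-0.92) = -0.01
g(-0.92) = -0.04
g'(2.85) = -0.01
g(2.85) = -0.03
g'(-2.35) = 0.01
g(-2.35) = -0.04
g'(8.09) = 0.00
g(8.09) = -0.03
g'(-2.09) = 0.01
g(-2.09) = -0.04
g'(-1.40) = -0.01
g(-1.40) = -0.04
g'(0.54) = 0.01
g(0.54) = -0.03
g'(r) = -0.21*(6.72*sin(r)^2*cos(r) - 2.2*sin(r)*cos(r) - 3.08*cos(r))/(-2.24*sin(r)^3 + 1.1*sin(r)^2 + 3.08*sin(r) + 5.64)^2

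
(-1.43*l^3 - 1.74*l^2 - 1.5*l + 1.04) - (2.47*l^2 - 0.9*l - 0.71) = -1.43*l^3 - 4.21*l^2 - 0.6*l + 1.75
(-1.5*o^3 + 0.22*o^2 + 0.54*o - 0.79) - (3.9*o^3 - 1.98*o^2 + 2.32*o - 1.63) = -5.4*o^3 + 2.2*o^2 - 1.78*o + 0.84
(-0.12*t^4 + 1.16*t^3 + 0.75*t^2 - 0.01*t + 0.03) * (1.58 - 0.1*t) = 0.012*t^5 - 0.3056*t^4 + 1.7578*t^3 + 1.186*t^2 - 0.0188*t + 0.0474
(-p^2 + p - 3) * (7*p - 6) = -7*p^3 + 13*p^2 - 27*p + 18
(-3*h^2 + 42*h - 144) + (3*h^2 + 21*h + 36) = 63*h - 108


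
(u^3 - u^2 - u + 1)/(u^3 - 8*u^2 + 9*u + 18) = (u^2 - 2*u + 1)/(u^2 - 9*u + 18)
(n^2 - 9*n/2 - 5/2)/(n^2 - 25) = (n + 1/2)/(n + 5)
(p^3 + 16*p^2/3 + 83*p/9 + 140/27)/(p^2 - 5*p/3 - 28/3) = (p^2 + 3*p + 20/9)/(p - 4)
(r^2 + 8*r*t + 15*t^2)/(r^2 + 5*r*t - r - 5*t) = (r + 3*t)/(r - 1)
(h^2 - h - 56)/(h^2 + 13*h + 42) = (h - 8)/(h + 6)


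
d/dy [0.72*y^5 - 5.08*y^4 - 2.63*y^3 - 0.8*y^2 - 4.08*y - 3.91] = 3.6*y^4 - 20.32*y^3 - 7.89*y^2 - 1.6*y - 4.08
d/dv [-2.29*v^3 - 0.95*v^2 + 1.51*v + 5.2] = -6.87*v^2 - 1.9*v + 1.51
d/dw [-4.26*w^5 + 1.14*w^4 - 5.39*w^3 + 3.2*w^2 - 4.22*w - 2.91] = -21.3*w^4 + 4.56*w^3 - 16.17*w^2 + 6.4*w - 4.22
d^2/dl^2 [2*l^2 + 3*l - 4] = 4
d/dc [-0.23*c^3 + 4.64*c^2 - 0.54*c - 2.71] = -0.69*c^2 + 9.28*c - 0.54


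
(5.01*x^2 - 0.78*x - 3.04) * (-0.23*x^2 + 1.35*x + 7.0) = -1.1523*x^4 + 6.9429*x^3 + 34.7162*x^2 - 9.564*x - 21.28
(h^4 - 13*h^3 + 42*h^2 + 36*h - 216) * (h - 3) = h^5 - 16*h^4 + 81*h^3 - 90*h^2 - 324*h + 648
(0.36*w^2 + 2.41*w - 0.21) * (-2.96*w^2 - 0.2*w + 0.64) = -1.0656*w^4 - 7.2056*w^3 + 0.37*w^2 + 1.5844*w - 0.1344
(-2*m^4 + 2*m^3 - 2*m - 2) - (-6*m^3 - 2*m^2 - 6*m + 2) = -2*m^4 + 8*m^3 + 2*m^2 + 4*m - 4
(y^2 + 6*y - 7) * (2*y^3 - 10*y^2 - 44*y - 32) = 2*y^5 + 2*y^4 - 118*y^3 - 226*y^2 + 116*y + 224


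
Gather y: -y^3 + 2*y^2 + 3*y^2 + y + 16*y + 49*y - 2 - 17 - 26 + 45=-y^3 + 5*y^2 + 66*y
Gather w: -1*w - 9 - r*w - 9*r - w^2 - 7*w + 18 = -9*r - w^2 + w*(-r - 8) + 9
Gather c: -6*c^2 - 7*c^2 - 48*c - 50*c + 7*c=-13*c^2 - 91*c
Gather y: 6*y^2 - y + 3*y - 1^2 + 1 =6*y^2 + 2*y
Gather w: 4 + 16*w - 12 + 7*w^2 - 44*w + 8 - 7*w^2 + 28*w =0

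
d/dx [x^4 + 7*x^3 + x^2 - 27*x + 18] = 4*x^3 + 21*x^2 + 2*x - 27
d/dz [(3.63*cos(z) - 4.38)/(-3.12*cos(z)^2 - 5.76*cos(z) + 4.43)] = (-11.3256*cos(z)^2 + 27.3312*cos(z) + 9.1479)*sin(z)/(9.7344*cos(z)^4 + 35.9424*cos(z)^3 + 5.5344*cos(z)^2 - 51.0336*cos(z) + 19.6249)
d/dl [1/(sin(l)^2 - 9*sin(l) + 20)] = (9 - 2*sin(l))*cos(l)/(sin(l)^2 - 9*sin(l) + 20)^2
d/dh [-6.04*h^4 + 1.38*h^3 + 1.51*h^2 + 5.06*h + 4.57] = -24.16*h^3 + 4.14*h^2 + 3.02*h + 5.06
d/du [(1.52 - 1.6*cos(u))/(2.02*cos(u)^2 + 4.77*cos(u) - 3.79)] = (-3.232*cos(u)^2 + 6.1408*cos(u) + 1.1864)*sin(u)/(4.0804*cos(u)^4 + 19.2708*cos(u)^3 + 7.4413*cos(u)^2 - 36.1566*cos(u) + 14.3641)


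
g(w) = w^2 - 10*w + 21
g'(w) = 2*w - 10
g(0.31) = 18.00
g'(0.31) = -9.38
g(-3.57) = 69.44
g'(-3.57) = -17.14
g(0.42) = 16.98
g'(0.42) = -9.16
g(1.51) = 8.18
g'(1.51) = -6.98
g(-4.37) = 83.80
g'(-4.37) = -18.74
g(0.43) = 16.88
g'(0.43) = -9.14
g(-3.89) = 75.03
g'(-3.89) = -17.78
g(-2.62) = 54.06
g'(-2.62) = -15.24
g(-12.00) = 285.00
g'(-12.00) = -34.00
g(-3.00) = 60.00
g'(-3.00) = -16.00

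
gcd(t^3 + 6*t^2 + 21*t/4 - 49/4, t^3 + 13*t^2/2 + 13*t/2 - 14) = t^2 + 5*t/2 - 7/2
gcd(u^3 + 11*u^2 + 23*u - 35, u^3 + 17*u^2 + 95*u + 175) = u^2 + 12*u + 35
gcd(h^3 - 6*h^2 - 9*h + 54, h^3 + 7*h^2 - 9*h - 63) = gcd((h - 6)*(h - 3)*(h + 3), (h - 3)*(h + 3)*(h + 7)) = h^2 - 9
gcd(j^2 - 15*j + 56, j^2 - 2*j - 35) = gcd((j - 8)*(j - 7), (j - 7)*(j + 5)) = j - 7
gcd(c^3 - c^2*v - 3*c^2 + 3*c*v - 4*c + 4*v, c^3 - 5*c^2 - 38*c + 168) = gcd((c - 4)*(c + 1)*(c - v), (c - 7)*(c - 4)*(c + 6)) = c - 4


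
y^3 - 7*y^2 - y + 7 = (y - 7)*(y - 1)*(y + 1)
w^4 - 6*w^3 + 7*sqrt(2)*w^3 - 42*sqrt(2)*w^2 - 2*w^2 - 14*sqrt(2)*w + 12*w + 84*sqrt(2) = (w - 6)*(w - sqrt(2))*(w + sqrt(2))*(w + 7*sqrt(2))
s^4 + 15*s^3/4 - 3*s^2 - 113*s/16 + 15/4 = (s - 5/4)*(s - 1/2)*(s + 3/2)*(s + 4)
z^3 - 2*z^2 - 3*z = z*(z - 3)*(z + 1)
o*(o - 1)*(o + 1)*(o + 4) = o^4 + 4*o^3 - o^2 - 4*o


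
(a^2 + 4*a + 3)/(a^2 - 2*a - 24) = (a^2 + 4*a + 3)/(a^2 - 2*a - 24)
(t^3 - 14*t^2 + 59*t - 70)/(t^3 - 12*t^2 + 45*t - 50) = (t - 7)/(t - 5)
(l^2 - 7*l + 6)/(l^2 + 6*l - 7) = (l - 6)/(l + 7)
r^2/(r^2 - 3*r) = r/(r - 3)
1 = 1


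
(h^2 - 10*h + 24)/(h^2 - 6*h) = (h - 4)/h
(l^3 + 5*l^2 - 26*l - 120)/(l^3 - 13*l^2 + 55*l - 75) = (l^2 + 10*l + 24)/(l^2 - 8*l + 15)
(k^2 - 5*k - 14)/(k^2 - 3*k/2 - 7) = 2*(k - 7)/(2*k - 7)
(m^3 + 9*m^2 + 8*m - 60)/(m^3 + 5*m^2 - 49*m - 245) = (m^2 + 4*m - 12)/(m^2 - 49)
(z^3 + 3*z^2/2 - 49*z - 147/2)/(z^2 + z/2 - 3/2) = (z^2 - 49)/(z - 1)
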